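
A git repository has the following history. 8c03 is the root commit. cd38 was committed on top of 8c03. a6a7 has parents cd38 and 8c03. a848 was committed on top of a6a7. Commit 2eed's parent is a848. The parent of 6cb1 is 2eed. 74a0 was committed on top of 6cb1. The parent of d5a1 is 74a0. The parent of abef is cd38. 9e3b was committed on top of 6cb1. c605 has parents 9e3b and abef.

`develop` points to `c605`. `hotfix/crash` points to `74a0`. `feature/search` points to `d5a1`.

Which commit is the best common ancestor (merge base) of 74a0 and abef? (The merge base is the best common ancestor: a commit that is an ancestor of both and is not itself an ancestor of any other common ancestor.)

cd38

Ancestors of 74a0: {2eed, 6cb1, 74a0, 8c03, a6a7, a848, cd38}.
Ancestors of abef: {8c03, abef, cd38}.
Common ancestors: {8c03, cd38}.
Among these, cd38 is not an ancestor of any other common ancestor — it is the merge base.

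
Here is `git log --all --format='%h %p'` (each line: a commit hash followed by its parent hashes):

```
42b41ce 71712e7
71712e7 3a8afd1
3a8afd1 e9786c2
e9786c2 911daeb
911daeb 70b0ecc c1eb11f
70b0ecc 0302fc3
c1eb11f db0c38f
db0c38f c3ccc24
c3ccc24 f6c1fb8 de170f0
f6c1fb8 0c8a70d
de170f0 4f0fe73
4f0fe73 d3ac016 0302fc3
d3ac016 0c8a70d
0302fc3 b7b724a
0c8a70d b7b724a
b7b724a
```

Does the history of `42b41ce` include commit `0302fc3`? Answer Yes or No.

Ancestors of 42b41ce (commits reachable by following parents): {0302fc3, 0c8a70d, 3a8afd1, 42b41ce, 4f0fe73, 70b0ecc, 71712e7, 911daeb, b7b724a, c1eb11f, c3ccc24, d3ac016, db0c38f, de170f0, e9786c2, f6c1fb8}.
0302fc3 is in that set, so it is an ancestor of 42b41ce.

Yes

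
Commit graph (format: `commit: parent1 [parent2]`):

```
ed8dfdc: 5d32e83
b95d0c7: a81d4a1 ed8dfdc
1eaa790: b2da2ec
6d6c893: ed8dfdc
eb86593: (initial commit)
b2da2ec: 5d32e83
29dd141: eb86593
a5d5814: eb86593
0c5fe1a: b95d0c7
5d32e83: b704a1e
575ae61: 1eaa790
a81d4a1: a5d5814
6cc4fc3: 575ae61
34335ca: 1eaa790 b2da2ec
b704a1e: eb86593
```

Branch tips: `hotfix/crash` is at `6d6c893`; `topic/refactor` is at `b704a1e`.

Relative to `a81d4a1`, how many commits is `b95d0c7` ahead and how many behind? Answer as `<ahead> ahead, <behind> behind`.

Reachable from b95d0c7: {5d32e83, a5d5814, a81d4a1, b704a1e, b95d0c7, eb86593, ed8dfdc}.
Reachable from a81d4a1: {a5d5814, a81d4a1, eb86593}.
Only in b95d0c7's history (ahead): {5d32e83, b704a1e, b95d0c7, ed8dfdc} — 4.
Only in a81d4a1's history (behind): {} — 0.

4 ahead, 0 behind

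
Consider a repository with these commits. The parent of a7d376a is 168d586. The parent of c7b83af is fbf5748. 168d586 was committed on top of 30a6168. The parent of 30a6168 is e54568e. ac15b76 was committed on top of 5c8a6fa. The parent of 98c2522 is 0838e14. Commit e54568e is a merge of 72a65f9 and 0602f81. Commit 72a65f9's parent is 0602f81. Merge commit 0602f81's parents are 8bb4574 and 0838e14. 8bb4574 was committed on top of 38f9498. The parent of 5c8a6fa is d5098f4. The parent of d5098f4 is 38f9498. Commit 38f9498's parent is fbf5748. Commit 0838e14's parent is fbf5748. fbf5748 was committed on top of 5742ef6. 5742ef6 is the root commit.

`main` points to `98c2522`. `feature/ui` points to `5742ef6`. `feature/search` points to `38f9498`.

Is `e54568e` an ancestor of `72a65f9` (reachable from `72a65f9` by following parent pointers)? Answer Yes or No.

Ancestors of 72a65f9: {0602f81, 0838e14, 38f9498, 5742ef6, 72a65f9, 8bb4574, fbf5748}.
e54568e is not in that set, so it is not an ancestor of 72a65f9.

No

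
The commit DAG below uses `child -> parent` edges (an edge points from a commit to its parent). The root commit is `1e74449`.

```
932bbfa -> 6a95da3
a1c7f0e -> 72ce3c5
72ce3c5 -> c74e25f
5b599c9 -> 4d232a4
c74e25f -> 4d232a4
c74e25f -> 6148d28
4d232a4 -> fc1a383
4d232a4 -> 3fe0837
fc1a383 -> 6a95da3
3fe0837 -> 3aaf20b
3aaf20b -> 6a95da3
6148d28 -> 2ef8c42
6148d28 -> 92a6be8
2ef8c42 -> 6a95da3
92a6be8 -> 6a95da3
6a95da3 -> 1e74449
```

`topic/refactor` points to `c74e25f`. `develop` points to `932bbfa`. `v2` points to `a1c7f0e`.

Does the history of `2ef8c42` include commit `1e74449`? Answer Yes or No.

Yes

Ancestors of 2ef8c42 (commits reachable by following parents): {1e74449, 2ef8c42, 6a95da3}.
1e74449 is in that set, so it is an ancestor of 2ef8c42.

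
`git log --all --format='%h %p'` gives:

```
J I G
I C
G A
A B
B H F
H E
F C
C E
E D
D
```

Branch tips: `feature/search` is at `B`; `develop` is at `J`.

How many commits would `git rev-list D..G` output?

Reachable from G: {A, B, C, D, E, F, G, H}.
Reachable from D: {D}.
In G's history but not D's: {A, B, C, E, F, G, H} — 7 commits.

7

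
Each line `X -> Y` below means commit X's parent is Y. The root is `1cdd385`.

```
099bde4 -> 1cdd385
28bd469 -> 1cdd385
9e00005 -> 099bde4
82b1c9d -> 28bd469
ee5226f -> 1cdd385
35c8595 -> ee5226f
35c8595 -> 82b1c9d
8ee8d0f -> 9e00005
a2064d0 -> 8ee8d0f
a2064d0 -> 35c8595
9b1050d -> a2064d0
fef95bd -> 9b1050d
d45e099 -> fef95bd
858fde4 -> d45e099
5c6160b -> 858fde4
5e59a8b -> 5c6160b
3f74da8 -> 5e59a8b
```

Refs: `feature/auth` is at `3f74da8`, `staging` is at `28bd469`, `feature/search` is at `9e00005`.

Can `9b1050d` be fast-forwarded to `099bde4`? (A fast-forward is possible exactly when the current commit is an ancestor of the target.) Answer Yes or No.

No

A fast-forward from 9b1050d to 099bde4 is possible iff 9b1050d is an ancestor of 099bde4.
Ancestors of 099bde4: {099bde4, 1cdd385}.
9b1050d is not among them, so fast-forward is not possible.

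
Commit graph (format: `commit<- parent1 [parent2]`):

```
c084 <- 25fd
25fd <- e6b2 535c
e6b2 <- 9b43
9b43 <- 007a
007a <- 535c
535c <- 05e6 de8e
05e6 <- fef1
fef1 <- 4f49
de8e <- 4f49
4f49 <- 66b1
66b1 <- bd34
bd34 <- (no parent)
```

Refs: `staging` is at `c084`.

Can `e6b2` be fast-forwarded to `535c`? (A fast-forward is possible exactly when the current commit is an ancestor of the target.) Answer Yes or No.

No

A fast-forward from e6b2 to 535c is possible iff e6b2 is an ancestor of 535c.
Ancestors of 535c: {05e6, 4f49, 535c, 66b1, bd34, de8e, fef1}.
e6b2 is not among them, so fast-forward is not possible.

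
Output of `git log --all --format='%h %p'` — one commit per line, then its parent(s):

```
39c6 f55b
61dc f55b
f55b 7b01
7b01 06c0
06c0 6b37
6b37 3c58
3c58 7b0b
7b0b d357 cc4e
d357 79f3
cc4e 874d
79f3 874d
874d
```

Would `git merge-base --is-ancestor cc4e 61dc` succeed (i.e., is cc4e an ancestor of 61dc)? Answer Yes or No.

Yes

Ancestors of 61dc (commits reachable by following parents): {06c0, 3c58, 61dc, 6b37, 79f3, 7b01, 7b0b, 874d, cc4e, d357, f55b}.
cc4e is in that set, so it is an ancestor of 61dc.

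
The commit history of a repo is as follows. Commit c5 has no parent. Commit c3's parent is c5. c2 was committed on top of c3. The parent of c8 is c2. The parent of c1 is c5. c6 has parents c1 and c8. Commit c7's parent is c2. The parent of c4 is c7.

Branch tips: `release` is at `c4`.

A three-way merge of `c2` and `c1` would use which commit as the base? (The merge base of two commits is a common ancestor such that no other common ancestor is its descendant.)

Ancestors of c2: {c2, c3, c5}.
Ancestors of c1: {c1, c5}.
Common ancestors: {c5}.
The only common ancestor is c5, so it is the merge base.

c5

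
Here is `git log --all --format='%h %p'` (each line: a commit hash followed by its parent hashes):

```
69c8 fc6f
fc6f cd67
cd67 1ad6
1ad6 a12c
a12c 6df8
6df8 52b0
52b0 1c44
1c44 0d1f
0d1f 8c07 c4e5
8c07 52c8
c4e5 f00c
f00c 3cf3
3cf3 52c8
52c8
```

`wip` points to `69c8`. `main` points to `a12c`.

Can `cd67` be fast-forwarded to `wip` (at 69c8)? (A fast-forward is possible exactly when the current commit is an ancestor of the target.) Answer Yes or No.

Yes

A fast-forward from cd67 to 69c8 is possible iff cd67 is an ancestor of 69c8.
Ancestors of 69c8: {0d1f, 1ad6, 1c44, 3cf3, 52b0, 52c8, 69c8, 6df8, 8c07, a12c, c4e5, cd67, f00c, fc6f}.
cd67 is among them, so fast-forward is possible.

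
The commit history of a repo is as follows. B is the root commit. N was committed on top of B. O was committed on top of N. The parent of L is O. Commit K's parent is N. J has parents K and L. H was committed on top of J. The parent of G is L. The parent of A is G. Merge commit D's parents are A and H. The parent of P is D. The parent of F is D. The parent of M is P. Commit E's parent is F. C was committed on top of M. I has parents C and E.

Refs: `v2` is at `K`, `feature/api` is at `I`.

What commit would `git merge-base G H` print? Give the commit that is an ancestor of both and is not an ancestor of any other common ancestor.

Ancestors of G: {B, G, L, N, O}.
Ancestors of H: {B, H, J, K, L, N, O}.
Common ancestors: {B, L, N, O}.
Among these, L is not an ancestor of any other common ancestor — it is the merge base.

L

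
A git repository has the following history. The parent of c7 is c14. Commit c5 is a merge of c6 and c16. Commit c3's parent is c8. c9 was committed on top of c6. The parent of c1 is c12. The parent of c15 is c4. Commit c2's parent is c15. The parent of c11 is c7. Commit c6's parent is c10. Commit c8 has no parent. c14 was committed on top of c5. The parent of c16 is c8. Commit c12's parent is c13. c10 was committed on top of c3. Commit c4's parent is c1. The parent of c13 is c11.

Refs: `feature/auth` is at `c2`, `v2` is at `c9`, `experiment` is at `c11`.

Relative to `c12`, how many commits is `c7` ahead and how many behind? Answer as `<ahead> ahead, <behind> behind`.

0 ahead, 3 behind

Reachable from c7: {c10, c14, c16, c3, c5, c6, c7, c8}.
Reachable from c12: {c10, c11, c12, c13, c14, c16, c3, c5, c6, c7, c8}.
Only in c7's history (ahead): {} — 0.
Only in c12's history (behind): {c11, c12, c13} — 3.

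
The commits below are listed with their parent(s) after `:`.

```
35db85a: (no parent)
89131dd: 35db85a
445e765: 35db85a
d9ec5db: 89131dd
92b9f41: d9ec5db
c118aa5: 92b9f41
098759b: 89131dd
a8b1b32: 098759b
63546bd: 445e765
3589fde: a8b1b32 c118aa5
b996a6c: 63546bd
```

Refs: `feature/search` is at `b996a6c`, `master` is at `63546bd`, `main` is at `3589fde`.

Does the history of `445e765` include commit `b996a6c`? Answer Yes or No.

No

Ancestors of 445e765: {35db85a, 445e765}.
b996a6c is not in that set, so it is not an ancestor of 445e765.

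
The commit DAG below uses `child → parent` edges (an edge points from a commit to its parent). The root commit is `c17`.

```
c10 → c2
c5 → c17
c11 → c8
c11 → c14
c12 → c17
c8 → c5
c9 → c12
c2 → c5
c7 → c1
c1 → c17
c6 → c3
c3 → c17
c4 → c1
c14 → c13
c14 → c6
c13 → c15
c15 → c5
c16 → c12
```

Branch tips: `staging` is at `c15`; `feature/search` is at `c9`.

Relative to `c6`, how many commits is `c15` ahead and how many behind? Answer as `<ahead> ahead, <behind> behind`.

Reachable from c15: {c15, c17, c5}.
Reachable from c6: {c17, c3, c6}.
Only in c15's history (ahead): {c15, c5} — 2.
Only in c6's history (behind): {c3, c6} — 2.

2 ahead, 2 behind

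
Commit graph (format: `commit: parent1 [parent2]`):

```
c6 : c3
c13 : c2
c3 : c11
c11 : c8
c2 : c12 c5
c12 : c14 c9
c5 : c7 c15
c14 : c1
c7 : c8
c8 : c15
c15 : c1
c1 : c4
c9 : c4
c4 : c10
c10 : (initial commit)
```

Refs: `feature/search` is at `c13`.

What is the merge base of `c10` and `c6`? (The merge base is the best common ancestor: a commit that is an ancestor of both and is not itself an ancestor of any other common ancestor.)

c10

Ancestors of c10: {c10}.
Ancestors of c6: {c1, c10, c11, c15, c3, c4, c6, c8}.
Common ancestors: {c10}.
The only common ancestor is c10, so it is the merge base.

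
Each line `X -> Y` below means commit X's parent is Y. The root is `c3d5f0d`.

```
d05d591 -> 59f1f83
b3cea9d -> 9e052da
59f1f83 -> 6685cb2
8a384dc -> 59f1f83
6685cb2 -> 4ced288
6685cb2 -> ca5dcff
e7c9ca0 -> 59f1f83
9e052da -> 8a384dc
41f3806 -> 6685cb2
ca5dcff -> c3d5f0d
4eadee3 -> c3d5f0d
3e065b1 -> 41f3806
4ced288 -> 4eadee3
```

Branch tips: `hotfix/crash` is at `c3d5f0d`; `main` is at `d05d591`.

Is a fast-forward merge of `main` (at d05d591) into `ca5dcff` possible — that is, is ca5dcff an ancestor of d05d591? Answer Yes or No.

Yes

A fast-forward from ca5dcff to d05d591 is possible iff ca5dcff is an ancestor of d05d591.
Ancestors of d05d591: {4ced288, 4eadee3, 59f1f83, 6685cb2, c3d5f0d, ca5dcff, d05d591}.
ca5dcff is among them, so fast-forward is possible.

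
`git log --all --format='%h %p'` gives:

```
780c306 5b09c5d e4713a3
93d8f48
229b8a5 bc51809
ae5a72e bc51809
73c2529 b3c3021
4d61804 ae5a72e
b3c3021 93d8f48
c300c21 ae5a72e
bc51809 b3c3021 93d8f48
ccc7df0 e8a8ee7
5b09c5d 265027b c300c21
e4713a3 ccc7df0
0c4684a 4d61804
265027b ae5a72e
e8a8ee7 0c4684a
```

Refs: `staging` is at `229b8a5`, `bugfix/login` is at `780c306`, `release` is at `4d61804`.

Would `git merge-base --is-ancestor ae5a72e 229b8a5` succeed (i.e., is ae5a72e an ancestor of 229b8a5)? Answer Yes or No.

No

Ancestors of 229b8a5: {229b8a5, 93d8f48, b3c3021, bc51809}.
ae5a72e is not in that set, so it is not an ancestor of 229b8a5.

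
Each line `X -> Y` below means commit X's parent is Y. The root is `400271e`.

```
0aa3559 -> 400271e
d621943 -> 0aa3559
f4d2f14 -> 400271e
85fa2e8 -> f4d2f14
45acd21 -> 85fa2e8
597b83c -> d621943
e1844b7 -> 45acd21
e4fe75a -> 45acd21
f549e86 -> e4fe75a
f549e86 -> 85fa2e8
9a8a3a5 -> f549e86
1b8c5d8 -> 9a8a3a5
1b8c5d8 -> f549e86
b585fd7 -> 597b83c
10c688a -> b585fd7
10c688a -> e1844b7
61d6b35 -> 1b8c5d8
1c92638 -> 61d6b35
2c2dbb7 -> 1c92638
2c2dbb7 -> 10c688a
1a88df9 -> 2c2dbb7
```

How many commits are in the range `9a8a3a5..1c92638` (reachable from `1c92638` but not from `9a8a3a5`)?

Reachable from 1c92638: {1b8c5d8, 1c92638, 400271e, 45acd21, 61d6b35, 85fa2e8, 9a8a3a5, e4fe75a, f4d2f14, f549e86}.
Reachable from 9a8a3a5: {400271e, 45acd21, 85fa2e8, 9a8a3a5, e4fe75a, f4d2f14, f549e86}.
In 1c92638's history but not 9a8a3a5's: {1b8c5d8, 1c92638, 61d6b35} — 3 commits.

3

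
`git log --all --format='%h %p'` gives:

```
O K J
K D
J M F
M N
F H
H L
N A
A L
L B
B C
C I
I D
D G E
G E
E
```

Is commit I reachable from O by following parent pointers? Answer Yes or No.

Yes

Ancestors of O (commits reachable by following parents): {A, B, C, D, E, F, G, H, I, J, K, L, M, N, O}.
I is in that set, so it is an ancestor of O.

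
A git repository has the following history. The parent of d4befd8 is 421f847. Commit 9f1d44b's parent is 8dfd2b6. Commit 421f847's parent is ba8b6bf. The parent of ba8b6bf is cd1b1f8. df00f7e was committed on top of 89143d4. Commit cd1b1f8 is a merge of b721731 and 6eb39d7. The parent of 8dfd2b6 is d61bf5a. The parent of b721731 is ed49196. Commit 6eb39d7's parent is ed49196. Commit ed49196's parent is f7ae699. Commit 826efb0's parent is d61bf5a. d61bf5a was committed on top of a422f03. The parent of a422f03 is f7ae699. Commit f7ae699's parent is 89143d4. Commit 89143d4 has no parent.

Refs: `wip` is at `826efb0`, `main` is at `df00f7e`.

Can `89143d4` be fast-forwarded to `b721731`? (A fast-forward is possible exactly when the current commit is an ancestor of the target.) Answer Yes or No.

A fast-forward from 89143d4 to b721731 is possible iff 89143d4 is an ancestor of b721731.
Ancestors of b721731: {89143d4, b721731, ed49196, f7ae699}.
89143d4 is among them, so fast-forward is possible.

Yes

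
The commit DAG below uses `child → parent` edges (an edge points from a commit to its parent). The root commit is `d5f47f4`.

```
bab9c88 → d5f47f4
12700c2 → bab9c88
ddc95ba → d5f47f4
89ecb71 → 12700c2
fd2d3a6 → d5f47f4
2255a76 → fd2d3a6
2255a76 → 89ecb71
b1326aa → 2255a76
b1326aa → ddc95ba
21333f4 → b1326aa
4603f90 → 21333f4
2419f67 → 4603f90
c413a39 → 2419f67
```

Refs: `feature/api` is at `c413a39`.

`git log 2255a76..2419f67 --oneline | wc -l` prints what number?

5

Reachable from 2419f67: {12700c2, 21333f4, 2255a76, 2419f67, 4603f90, 89ecb71, b1326aa, bab9c88, d5f47f4, ddc95ba, fd2d3a6}.
Reachable from 2255a76: {12700c2, 2255a76, 89ecb71, bab9c88, d5f47f4, fd2d3a6}.
In 2419f67's history but not 2255a76's: {21333f4, 2419f67, 4603f90, b1326aa, ddc95ba} — 5 commits.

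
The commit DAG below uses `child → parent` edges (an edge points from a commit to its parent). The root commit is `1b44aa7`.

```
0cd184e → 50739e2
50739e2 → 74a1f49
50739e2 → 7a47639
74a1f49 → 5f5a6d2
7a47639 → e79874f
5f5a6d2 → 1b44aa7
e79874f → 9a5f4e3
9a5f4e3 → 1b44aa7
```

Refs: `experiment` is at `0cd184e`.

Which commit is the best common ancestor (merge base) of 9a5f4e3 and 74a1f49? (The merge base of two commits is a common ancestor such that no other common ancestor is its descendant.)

1b44aa7

Ancestors of 9a5f4e3: {1b44aa7, 9a5f4e3}.
Ancestors of 74a1f49: {1b44aa7, 5f5a6d2, 74a1f49}.
Common ancestors: {1b44aa7}.
The only common ancestor is 1b44aa7, so it is the merge base.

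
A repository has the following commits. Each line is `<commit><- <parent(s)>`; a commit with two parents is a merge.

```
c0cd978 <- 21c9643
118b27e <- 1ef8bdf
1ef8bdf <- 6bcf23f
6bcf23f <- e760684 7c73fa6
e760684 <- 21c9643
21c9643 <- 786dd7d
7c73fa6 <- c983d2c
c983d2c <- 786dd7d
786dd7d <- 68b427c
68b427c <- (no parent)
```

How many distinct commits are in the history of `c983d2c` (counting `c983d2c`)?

Walking parent pointers from c983d2c: reachable set = {68b427c, 786dd7d, c983d2c}.
That is 3 commits.

3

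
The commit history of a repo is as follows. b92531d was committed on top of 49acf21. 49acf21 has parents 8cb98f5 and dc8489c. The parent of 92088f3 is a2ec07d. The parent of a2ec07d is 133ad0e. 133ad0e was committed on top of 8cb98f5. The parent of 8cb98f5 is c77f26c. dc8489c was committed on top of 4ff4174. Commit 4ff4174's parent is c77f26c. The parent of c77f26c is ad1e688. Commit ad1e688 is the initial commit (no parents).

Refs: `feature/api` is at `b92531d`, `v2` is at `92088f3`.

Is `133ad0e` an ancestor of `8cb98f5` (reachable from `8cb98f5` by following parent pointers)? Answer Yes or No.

No

Ancestors of 8cb98f5: {8cb98f5, ad1e688, c77f26c}.
133ad0e is not in that set, so it is not an ancestor of 8cb98f5.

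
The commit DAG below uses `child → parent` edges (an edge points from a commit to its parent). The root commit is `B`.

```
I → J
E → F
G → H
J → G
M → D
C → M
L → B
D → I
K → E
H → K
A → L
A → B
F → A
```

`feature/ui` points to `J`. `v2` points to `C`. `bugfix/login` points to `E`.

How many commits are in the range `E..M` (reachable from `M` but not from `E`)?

Reachable from M: {A, B, D, E, F, G, H, I, J, K, L, M}.
Reachable from E: {A, B, E, F, L}.
In M's history but not E's: {D, G, H, I, J, K, M} — 7 commits.

7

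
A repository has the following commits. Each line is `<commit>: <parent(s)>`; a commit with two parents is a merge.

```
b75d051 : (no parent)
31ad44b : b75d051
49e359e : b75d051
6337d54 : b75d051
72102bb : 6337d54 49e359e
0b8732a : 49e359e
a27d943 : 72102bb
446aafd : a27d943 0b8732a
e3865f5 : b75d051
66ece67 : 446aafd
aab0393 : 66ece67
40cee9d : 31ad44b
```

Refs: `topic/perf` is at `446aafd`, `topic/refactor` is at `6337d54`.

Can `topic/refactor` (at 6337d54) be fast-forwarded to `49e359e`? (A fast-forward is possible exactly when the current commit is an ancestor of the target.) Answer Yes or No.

A fast-forward from 6337d54 to 49e359e is possible iff 6337d54 is an ancestor of 49e359e.
Ancestors of 49e359e: {49e359e, b75d051}.
6337d54 is not among them, so fast-forward is not possible.

No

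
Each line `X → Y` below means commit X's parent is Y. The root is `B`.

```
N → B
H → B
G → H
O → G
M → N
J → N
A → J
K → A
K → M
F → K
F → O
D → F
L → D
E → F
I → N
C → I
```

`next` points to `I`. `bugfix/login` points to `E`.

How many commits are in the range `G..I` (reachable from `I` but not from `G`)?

Reachable from I: {B, I, N}.
Reachable from G: {B, G, H}.
In I's history but not G's: {I, N} — 2 commits.

2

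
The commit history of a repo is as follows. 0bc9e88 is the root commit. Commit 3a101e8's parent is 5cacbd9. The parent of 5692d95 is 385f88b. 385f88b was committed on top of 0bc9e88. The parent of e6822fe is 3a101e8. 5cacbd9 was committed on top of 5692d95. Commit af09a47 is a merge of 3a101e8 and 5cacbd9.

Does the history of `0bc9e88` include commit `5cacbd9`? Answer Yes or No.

No

Ancestors of 0bc9e88: {0bc9e88}.
5cacbd9 is not in that set, so it is not an ancestor of 0bc9e88.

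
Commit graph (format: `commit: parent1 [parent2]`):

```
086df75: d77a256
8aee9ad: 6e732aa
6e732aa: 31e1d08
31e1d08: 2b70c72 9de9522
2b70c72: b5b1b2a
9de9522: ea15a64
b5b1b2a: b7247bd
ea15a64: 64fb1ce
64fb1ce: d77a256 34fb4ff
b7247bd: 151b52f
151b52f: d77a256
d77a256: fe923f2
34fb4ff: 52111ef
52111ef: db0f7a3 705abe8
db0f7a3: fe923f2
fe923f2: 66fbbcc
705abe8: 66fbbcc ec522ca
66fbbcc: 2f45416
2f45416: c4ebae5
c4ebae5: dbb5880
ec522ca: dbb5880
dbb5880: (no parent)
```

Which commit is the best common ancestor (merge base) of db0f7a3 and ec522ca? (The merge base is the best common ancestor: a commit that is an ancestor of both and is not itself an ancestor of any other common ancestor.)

dbb5880

Ancestors of db0f7a3: {2f45416, 66fbbcc, c4ebae5, db0f7a3, dbb5880, fe923f2}.
Ancestors of ec522ca: {dbb5880, ec522ca}.
Common ancestors: {dbb5880}.
The only common ancestor is dbb5880, so it is the merge base.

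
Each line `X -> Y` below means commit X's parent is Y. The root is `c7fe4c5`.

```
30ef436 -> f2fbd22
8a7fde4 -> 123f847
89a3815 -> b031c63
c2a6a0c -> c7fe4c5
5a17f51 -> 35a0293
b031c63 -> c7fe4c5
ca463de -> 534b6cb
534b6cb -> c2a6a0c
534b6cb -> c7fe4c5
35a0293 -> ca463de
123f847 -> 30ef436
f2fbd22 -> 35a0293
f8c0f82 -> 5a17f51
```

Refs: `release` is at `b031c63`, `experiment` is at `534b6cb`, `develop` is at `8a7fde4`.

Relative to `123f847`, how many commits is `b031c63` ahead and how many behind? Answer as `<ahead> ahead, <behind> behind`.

Reachable from b031c63: {b031c63, c7fe4c5}.
Reachable from 123f847: {123f847, 30ef436, 35a0293, 534b6cb, c2a6a0c, c7fe4c5, ca463de, f2fbd22}.
Only in b031c63's history (ahead): {b031c63} — 1.
Only in 123f847's history (behind): {123f847, 30ef436, 35a0293, 534b6cb, c2a6a0c, ca463de, f2fbd22} — 7.

1 ahead, 7 behind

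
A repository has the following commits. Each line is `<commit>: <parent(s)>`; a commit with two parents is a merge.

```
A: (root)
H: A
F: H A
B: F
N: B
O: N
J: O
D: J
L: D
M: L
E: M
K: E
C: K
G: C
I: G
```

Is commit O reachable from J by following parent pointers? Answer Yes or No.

Yes

Ancestors of J (commits reachable by following parents): {A, B, F, H, J, N, O}.
O is in that set, so it is an ancestor of J.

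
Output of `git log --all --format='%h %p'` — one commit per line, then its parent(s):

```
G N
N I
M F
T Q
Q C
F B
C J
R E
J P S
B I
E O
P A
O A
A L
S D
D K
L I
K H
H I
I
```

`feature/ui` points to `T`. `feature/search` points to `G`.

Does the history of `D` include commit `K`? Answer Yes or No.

Ancestors of D (commits reachable by following parents): {D, H, I, K}.
K is in that set, so it is an ancestor of D.

Yes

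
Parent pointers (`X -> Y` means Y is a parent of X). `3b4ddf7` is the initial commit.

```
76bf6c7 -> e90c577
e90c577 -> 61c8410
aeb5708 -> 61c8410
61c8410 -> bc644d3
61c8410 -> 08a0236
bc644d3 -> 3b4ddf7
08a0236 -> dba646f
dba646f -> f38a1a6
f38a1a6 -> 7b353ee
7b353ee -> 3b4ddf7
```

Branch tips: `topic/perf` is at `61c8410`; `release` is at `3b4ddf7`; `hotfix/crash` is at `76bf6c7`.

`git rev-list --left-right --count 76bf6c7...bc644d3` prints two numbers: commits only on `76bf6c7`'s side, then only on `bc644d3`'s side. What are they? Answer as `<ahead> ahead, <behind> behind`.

7 ahead, 0 behind

Reachable from 76bf6c7: {08a0236, 3b4ddf7, 61c8410, 76bf6c7, 7b353ee, bc644d3, dba646f, e90c577, f38a1a6}.
Reachable from bc644d3: {3b4ddf7, bc644d3}.
Only in 76bf6c7's history (ahead): {08a0236, 61c8410, 76bf6c7, 7b353ee, dba646f, e90c577, f38a1a6} — 7.
Only in bc644d3's history (behind): {} — 0.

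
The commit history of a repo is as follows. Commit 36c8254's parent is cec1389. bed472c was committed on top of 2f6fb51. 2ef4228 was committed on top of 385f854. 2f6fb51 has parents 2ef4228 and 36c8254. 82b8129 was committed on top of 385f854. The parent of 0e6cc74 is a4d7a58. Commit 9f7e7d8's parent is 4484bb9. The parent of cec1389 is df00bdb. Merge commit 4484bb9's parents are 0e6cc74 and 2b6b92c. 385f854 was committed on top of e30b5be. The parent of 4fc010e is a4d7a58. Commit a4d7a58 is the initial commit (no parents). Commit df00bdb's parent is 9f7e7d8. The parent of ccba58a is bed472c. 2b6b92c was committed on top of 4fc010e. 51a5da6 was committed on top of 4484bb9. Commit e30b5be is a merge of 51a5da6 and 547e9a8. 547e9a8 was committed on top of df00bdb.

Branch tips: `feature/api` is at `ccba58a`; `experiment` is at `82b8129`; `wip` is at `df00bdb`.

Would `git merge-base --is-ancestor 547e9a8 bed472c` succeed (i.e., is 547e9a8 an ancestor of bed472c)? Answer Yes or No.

Ancestors of bed472c (commits reachable by following parents): {0e6cc74, 2b6b92c, 2ef4228, 2f6fb51, 36c8254, 385f854, 4484bb9, 4fc010e, 51a5da6, 547e9a8, 9f7e7d8, a4d7a58, bed472c, cec1389, df00bdb, e30b5be}.
547e9a8 is in that set, so it is an ancestor of bed472c.

Yes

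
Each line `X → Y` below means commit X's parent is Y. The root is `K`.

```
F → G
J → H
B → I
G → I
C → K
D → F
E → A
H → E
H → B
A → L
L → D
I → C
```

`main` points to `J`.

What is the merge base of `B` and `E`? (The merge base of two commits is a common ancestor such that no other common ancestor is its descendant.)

Ancestors of B: {B, C, I, K}.
Ancestors of E: {A, C, D, E, F, G, I, K, L}.
Common ancestors: {C, I, K}.
Among these, I is not an ancestor of any other common ancestor — it is the merge base.

I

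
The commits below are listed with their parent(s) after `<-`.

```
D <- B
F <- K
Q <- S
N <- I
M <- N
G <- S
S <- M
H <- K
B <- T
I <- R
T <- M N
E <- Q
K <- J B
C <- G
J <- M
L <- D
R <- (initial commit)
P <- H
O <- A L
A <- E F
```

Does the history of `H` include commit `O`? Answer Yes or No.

No

Ancestors of H: {B, H, I, J, K, M, N, R, T}.
O is not in that set, so it is not an ancestor of H.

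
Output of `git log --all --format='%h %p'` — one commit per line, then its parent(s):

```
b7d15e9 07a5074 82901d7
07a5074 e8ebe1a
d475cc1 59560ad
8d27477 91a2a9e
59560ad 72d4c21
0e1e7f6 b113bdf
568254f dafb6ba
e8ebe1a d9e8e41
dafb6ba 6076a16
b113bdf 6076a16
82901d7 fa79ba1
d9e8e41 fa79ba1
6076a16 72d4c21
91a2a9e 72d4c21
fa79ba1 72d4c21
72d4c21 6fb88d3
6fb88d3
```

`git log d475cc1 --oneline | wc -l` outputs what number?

4

Walking parent pointers from d475cc1: reachable set = {59560ad, 6fb88d3, 72d4c21, d475cc1}.
That is 4 commits.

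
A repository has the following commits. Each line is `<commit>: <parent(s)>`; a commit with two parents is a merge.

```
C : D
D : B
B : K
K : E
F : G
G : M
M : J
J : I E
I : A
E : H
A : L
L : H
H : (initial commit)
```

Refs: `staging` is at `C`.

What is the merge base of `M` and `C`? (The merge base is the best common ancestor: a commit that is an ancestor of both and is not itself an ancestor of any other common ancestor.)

Ancestors of M: {A, E, H, I, J, L, M}.
Ancestors of C: {B, C, D, E, H, K}.
Common ancestors: {E, H}.
Among these, E is not an ancestor of any other common ancestor — it is the merge base.

E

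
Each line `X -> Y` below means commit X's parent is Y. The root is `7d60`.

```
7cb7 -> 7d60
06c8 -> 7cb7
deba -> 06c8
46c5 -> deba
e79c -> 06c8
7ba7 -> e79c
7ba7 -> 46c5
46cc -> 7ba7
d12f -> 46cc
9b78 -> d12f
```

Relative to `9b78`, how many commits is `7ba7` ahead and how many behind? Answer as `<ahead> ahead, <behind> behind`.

Reachable from 7ba7: {06c8, 46c5, 7ba7, 7cb7, 7d60, deba, e79c}.
Reachable from 9b78: {06c8, 46c5, 46cc, 7ba7, 7cb7, 7d60, 9b78, d12f, deba, e79c}.
Only in 7ba7's history (ahead): {} — 0.
Only in 9b78's history (behind): {46cc, 9b78, d12f} — 3.

0 ahead, 3 behind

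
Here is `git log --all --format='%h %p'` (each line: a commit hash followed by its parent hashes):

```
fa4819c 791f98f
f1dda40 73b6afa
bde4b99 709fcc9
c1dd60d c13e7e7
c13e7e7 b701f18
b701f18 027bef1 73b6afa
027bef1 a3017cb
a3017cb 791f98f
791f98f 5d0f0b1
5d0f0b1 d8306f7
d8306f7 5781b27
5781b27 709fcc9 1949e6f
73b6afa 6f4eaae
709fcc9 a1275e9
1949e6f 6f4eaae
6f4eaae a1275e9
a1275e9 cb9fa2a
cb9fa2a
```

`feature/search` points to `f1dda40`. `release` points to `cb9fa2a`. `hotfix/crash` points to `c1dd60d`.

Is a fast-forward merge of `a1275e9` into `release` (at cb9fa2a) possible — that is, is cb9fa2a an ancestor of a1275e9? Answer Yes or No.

Yes

A fast-forward from cb9fa2a to a1275e9 is possible iff cb9fa2a is an ancestor of a1275e9.
Ancestors of a1275e9: {a1275e9, cb9fa2a}.
cb9fa2a is among them, so fast-forward is possible.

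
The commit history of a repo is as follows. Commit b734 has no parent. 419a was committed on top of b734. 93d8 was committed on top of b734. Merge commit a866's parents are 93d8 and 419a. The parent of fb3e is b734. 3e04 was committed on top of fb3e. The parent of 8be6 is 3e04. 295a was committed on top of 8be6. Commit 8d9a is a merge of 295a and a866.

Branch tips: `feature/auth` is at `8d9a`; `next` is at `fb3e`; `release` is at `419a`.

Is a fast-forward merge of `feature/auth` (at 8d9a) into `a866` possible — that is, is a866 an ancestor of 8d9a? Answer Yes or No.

A fast-forward from a866 to 8d9a is possible iff a866 is an ancestor of 8d9a.
Ancestors of 8d9a: {295a, 3e04, 419a, 8be6, 8d9a, 93d8, a866, b734, fb3e}.
a866 is among them, so fast-forward is possible.

Yes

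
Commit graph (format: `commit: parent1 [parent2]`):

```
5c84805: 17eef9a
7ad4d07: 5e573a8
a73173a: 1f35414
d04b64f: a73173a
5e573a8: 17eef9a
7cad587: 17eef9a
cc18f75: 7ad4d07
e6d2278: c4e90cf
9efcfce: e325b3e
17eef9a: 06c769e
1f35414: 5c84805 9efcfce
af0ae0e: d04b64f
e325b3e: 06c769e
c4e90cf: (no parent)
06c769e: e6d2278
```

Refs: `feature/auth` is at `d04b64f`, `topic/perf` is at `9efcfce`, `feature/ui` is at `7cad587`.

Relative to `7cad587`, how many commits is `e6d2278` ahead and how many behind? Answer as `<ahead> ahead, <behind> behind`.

0 ahead, 3 behind

Reachable from e6d2278: {c4e90cf, e6d2278}.
Reachable from 7cad587: {06c769e, 17eef9a, 7cad587, c4e90cf, e6d2278}.
Only in e6d2278's history (ahead): {} — 0.
Only in 7cad587's history (behind): {06c769e, 17eef9a, 7cad587} — 3.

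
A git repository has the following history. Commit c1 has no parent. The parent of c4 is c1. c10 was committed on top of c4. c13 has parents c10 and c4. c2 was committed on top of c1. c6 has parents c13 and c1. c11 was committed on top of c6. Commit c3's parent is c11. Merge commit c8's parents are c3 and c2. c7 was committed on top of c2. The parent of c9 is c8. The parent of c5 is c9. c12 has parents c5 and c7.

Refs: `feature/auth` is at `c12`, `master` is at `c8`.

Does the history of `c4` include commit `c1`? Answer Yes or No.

Yes

Ancestors of c4 (commits reachable by following parents): {c1, c4}.
c1 is in that set, so it is an ancestor of c4.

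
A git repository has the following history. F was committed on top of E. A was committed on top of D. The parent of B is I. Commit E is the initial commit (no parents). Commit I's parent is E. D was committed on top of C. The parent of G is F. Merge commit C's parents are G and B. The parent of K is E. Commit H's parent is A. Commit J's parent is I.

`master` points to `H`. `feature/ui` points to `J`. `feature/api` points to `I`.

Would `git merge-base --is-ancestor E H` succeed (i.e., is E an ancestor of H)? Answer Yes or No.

Yes

Ancestors of H (commits reachable by following parents): {A, B, C, D, E, F, G, H, I}.
E is in that set, so it is an ancestor of H.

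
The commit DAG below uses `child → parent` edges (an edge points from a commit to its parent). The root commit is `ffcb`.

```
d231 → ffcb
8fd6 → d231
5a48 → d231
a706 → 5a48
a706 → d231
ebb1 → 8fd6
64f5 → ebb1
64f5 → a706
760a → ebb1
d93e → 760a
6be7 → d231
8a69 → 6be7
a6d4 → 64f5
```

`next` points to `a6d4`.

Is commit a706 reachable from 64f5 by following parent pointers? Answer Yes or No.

Yes

Ancestors of 64f5 (commits reachable by following parents): {5a48, 64f5, 8fd6, a706, d231, ebb1, ffcb}.
a706 is in that set, so it is an ancestor of 64f5.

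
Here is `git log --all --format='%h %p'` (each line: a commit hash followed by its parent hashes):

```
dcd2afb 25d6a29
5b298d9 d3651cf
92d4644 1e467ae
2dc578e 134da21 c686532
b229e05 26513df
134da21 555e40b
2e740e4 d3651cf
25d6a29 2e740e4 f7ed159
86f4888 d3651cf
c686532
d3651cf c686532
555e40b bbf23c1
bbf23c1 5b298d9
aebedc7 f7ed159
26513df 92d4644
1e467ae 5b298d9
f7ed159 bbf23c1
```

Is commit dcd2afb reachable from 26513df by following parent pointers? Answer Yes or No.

No

Ancestors of 26513df: {1e467ae, 26513df, 5b298d9, 92d4644, c686532, d3651cf}.
dcd2afb is not in that set, so it is not an ancestor of 26513df.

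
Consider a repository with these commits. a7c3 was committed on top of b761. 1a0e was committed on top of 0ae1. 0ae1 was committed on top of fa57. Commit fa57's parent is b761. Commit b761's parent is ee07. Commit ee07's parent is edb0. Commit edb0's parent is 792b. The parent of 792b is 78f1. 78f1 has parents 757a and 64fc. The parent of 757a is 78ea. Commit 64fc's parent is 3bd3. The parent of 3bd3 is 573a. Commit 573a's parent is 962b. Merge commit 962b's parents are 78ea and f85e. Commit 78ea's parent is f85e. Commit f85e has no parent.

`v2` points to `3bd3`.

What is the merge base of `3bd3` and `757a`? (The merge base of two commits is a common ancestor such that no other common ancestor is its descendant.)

78ea

Ancestors of 3bd3: {3bd3, 573a, 78ea, 962b, f85e}.
Ancestors of 757a: {757a, 78ea, f85e}.
Common ancestors: {78ea, f85e}.
Among these, 78ea is not an ancestor of any other common ancestor — it is the merge base.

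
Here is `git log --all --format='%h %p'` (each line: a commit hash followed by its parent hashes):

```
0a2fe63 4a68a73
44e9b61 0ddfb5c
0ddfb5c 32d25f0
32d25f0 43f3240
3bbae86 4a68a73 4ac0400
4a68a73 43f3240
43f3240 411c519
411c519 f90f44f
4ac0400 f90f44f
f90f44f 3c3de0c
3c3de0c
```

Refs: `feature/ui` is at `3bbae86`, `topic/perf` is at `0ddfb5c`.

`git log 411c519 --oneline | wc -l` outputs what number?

3

Walking parent pointers from 411c519: reachable set = {3c3de0c, 411c519, f90f44f}.
That is 3 commits.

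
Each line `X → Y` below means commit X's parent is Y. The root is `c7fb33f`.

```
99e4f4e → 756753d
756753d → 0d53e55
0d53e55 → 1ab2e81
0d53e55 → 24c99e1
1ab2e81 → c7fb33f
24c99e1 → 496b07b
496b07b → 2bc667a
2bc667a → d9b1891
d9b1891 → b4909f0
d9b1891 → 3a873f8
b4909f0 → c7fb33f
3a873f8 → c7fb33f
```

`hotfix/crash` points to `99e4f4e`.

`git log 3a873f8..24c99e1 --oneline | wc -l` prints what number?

5

Reachable from 24c99e1: {24c99e1, 2bc667a, 3a873f8, 496b07b, b4909f0, c7fb33f, d9b1891}.
Reachable from 3a873f8: {3a873f8, c7fb33f}.
In 24c99e1's history but not 3a873f8's: {24c99e1, 2bc667a, 496b07b, b4909f0, d9b1891} — 5 commits.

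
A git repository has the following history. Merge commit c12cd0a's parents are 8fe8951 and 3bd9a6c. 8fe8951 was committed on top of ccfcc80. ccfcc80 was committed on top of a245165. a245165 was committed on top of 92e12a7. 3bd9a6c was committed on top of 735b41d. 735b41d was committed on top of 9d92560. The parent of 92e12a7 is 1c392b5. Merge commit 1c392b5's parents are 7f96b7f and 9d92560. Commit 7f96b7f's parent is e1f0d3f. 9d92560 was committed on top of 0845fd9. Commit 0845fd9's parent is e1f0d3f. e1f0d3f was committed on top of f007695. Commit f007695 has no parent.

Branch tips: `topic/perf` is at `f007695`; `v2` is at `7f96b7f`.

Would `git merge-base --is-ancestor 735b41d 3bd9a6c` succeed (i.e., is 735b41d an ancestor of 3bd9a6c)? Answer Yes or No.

Ancestors of 3bd9a6c (commits reachable by following parents): {0845fd9, 3bd9a6c, 735b41d, 9d92560, e1f0d3f, f007695}.
735b41d is in that set, so it is an ancestor of 3bd9a6c.

Yes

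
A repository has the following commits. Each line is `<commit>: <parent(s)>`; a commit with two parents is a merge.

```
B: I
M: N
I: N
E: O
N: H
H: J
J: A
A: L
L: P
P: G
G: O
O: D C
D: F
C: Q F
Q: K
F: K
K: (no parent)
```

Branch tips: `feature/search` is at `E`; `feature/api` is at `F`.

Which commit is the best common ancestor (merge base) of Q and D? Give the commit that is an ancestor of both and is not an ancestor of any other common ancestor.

K

Ancestors of Q: {K, Q}.
Ancestors of D: {D, F, K}.
Common ancestors: {K}.
The only common ancestor is K, so it is the merge base.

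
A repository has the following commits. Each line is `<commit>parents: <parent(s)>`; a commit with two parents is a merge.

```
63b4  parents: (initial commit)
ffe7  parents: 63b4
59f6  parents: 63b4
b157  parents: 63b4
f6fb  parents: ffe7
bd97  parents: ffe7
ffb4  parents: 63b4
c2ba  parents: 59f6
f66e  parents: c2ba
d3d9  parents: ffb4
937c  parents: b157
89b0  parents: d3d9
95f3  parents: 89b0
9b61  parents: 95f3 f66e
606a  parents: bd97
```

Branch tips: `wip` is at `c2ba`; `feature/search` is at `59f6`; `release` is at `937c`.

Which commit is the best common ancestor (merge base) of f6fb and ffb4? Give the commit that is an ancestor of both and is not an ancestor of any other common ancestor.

Ancestors of f6fb: {63b4, f6fb, ffe7}.
Ancestors of ffb4: {63b4, ffb4}.
Common ancestors: {63b4}.
The only common ancestor is 63b4, so it is the merge base.

63b4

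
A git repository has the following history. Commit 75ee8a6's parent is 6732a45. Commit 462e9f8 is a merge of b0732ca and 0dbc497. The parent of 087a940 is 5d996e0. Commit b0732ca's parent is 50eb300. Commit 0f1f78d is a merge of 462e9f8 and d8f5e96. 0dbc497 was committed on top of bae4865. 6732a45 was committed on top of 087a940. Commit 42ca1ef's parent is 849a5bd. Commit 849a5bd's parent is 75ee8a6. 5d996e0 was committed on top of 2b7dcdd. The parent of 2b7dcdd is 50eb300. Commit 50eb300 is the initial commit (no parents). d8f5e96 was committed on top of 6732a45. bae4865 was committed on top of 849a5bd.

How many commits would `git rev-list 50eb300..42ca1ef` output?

7

Reachable from 42ca1ef: {087a940, 2b7dcdd, 42ca1ef, 50eb300, 5d996e0, 6732a45, 75ee8a6, 849a5bd}.
Reachable from 50eb300: {50eb300}.
In 42ca1ef's history but not 50eb300's: {087a940, 2b7dcdd, 42ca1ef, 5d996e0, 6732a45, 75ee8a6, 849a5bd} — 7 commits.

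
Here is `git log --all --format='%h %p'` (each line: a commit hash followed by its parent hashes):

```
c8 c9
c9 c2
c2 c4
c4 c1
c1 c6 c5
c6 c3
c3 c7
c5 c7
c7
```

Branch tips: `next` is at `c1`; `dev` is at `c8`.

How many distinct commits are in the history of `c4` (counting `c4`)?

Walking parent pointers from c4: reachable set = {c1, c3, c4, c5, c6, c7}.
That is 6 commits.

6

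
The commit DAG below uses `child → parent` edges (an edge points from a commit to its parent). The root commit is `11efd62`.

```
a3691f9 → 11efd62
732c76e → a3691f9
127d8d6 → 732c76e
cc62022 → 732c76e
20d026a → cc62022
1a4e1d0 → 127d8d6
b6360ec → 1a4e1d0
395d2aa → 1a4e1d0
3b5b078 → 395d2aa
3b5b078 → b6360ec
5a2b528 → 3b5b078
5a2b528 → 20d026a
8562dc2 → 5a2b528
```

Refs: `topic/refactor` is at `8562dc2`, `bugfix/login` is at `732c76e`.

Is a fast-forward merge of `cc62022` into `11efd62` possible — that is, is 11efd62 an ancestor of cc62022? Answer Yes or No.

A fast-forward from 11efd62 to cc62022 is possible iff 11efd62 is an ancestor of cc62022.
Ancestors of cc62022: {11efd62, 732c76e, a3691f9, cc62022}.
11efd62 is among them, so fast-forward is possible.

Yes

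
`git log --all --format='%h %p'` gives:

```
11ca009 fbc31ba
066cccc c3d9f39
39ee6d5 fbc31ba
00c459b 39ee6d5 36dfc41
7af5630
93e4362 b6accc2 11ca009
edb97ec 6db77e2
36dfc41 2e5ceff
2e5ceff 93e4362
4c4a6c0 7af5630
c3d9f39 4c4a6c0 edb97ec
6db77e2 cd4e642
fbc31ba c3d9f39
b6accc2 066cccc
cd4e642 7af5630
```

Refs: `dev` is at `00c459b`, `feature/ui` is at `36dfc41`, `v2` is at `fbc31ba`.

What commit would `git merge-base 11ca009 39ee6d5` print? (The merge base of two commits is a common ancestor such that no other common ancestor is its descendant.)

fbc31ba

Ancestors of 11ca009: {11ca009, 4c4a6c0, 6db77e2, 7af5630, c3d9f39, cd4e642, edb97ec, fbc31ba}.
Ancestors of 39ee6d5: {39ee6d5, 4c4a6c0, 6db77e2, 7af5630, c3d9f39, cd4e642, edb97ec, fbc31ba}.
Common ancestors: {4c4a6c0, 6db77e2, 7af5630, c3d9f39, cd4e642, edb97ec, fbc31ba}.
Among these, fbc31ba is not an ancestor of any other common ancestor — it is the merge base.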